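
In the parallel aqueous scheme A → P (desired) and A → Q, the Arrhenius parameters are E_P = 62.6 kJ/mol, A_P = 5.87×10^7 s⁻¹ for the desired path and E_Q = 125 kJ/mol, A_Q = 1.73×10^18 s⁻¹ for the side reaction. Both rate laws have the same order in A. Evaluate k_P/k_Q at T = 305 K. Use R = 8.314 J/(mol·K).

Since both paths have the same order in A, the concentration cancels and S_{P/Q} = k_P/k_Q = (A_P/A_Q)·exp[(E_Q−E_P)/(RT)].
(E_Q−E_P)/(RT) = (125−62.6)×10³/(8.314×305) = 62400/2536 = 24.61.
k_P/k_Q = (5.87×10^7/1.73×10^18)·exp(24.61) = 3.393×10^-11 × 4.865×10^10 = 1.65.

1.65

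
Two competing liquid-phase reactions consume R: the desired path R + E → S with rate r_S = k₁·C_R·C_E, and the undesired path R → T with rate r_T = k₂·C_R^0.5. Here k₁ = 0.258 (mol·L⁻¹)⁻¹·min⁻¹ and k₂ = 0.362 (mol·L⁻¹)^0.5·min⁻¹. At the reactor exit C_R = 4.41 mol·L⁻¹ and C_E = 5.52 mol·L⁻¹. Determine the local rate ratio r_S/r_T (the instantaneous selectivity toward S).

S_{S/T} = r_S/r_T = (k₁·C_R·C_E)/(k₂·C_R^0.5) = (k₁/k₂)·C_R^0.5·C_E.
= (0.258×4.410×5.520) / (0.362×4.410^0.5) = 6.281/0.7602 = 8.26.
Since the desired path is higher order in R, keeping C_R high (PFR or concentrated feed) favours S.

8.26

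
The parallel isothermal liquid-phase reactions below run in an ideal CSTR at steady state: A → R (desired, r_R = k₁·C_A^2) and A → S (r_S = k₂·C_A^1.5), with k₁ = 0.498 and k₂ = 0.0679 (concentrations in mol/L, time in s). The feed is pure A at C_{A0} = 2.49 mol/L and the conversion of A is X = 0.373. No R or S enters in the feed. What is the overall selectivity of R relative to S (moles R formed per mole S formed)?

9.16

Exit C_A = C_{A0}(1−X) = 2.49×0.627 = 1.561 mol/L.
A CSTR operates uniformly at the exit composition, giving r_R = 1.214 and r_S = 0.1325 (each k·C_A^n at C_A = 1.561).
Overall selectivity = C_R/C_S = r_Rτ/(r_Sτ) = r_R/r_S = 9.16.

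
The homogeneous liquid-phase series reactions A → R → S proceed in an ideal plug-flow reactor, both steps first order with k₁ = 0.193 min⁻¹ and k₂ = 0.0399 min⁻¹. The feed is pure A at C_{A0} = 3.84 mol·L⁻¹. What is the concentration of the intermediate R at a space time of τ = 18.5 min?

The intermediate concentration in a first-order A→B→C sequence is C_R = k₁C_{A0}(e^(−k₁τ) − e^(−k₂τ))/(k₂−k₁).
e^(−k₁τ) = e^(−0.193×18.5) = e^(−3.571) = 0.02814; e^(−k₂τ) = e^(−0.7381) = 0.4780.
C_R = 0.193×3.84/(0.0399−0.193) × (0.02814−0.4780) = (-4.841)×(-0.4499) = 2.178 mol·L⁻¹.

2.18 mol·L⁻¹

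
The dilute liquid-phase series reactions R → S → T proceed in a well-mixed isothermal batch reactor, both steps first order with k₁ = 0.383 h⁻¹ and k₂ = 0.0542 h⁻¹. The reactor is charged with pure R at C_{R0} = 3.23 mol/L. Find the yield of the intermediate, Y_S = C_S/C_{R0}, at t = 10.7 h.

0.633

Solving the coupled first-order balances gives C_S(t) = [k₁/(k₂−k₁)]·C_{R0}·(e^(−k₁t) − e^(−k₂t)).
e^(−k₁t) = e^(−0.383×10.7) = e^(−4.098) = 0.01660; e^(−k₂t) = e^(−0.5799) = 0.5599.
C_S = 0.383×3.23/(0.0542−0.383) × (0.01660−0.5599) = (-3.762)×(-0.5433) = 2.044 mol/L.
Y_S = C_S/C_{R0} = 2.044/3.23 = 0.633.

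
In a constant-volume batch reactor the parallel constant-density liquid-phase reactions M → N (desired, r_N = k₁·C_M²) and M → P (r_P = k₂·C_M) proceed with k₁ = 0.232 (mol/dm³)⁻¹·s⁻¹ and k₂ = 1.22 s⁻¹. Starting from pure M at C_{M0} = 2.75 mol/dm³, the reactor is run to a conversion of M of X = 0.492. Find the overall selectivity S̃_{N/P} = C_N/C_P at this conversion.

0.390

C_M = C_{M0}(1−X) = 1.397 mol/dm³.
Along a PFR/batch, dC_P/dC_M = −r_P/(r_N+r_P) = −k₂/(k₂+k₁·C_M).
Integrating from C_{M0} to C_M: C_P = (1.22/0.232)·ln[(1.22+0.232·2.75)/(1.22+0.232·1.40)] = 5.259·ln(1.858/1.544) = 0.9731 mol/dm³.
Then C_N = (C_{M0}−C_M) − C_P = 1.353 − 0.9731 = 0.3799 mol/dm³.
S̃_{N/P} = C_N/C_P = 0.3799/0.9731 = 0.390.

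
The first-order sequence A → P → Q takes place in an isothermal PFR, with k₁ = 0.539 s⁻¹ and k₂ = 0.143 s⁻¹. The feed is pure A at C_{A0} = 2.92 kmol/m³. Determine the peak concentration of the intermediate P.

For a first-order series the maximum intermediate yield is C_{P,max}/C_{A0} = (k₁/k₂)^[k₂/(k₂−k₁)].
= (0.539/0.143)^(0.143/(0.143−0.539)) = (3.769)^(-0.3611) = 0.6193.
C_{P,max} = 0.6193×2.92 = 1.81 kmol/m³.

1.81 kmol/m³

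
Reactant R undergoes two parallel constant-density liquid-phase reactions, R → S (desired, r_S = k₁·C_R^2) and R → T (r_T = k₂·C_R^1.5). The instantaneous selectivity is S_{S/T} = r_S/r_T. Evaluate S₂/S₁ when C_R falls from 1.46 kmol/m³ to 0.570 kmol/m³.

0.625

S_{S/T} = (k₁/k₂)·C_R^0.5, so S₂/S₁ = (C_{R,2}/C_{R,1})^0.5.
= (0.570/1.46)^0.5 = (0.3904)^0.5 = 0.625.
Selectivity toward S falls as C_R falls — high-concentration operation is favoured.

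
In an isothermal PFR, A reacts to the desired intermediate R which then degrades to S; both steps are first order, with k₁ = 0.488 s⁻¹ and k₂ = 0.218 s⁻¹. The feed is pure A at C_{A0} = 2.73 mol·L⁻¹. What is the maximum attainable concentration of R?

Evaluating C_R at τ_opt = ln(k₂/k₁)/(k₂−k₁) gives C_{R,max}/C_{A0} = (k₁/k₂)^[k₂/(k₂−k₁)].
= (0.488/0.218)^(0.218/(0.218−0.488)) = (2.239)^(-0.8074) = 0.5217.
C_{R,max} = 0.5217×2.73 = 1.42 mol·L⁻¹.

1.42 mol·L⁻¹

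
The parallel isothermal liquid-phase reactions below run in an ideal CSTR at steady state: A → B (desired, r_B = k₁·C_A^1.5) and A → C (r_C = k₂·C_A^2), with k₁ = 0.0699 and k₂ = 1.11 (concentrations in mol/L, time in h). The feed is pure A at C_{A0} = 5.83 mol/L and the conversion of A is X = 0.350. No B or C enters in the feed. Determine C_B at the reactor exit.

0.0639 mol/L

Exit C_A = C_{A0}(1−X) = 5.83×0.650 = 3.790 mol/L.
In a CSTR the entire volume is at exit conditions, so r_B = 0.0699×3.790^1.5 = 0.5156 and r_C = 1.11×3.790^2 = 15.94.
Fraction of consumed A going to B: r_B/(r_B+r_C) = 0.03134.
C_B = 0.03134·C_{A0}·X = 0.03134×5.83×0.350 = 0.0639 mol/L.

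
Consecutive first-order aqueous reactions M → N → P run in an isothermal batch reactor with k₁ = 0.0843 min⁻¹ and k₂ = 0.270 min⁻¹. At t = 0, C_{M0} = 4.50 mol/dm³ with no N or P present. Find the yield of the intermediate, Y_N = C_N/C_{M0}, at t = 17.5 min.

0.0998

For first-order series with pure M initially, C_N(t) = k₁C_{M0}/(k₂−k₁)·(e^(−k₁t) − e^(−k₂t)).
e^(−k₁t) = e^(−0.0843×17.5) = e^(−1.475) = 0.2287; e^(−k₂t) = e^(−4.725) = 0.008871.
C_N = 0.0843×4.50/(0.270−0.0843) × (0.2287−0.008871) = 2.043×0.2199 = 0.4491 mol/dm³.
Y_N = C_N/C_{M0} = 0.4491/4.50 = 0.0998.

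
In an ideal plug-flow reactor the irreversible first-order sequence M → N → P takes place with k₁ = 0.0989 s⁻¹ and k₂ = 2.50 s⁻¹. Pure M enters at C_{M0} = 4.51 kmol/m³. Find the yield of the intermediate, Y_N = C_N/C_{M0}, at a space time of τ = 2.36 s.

The intermediate concentration in a first-order A→B→C sequence is C_N = k₁C_{M0}(e^(−k₁τ) − e^(−k₂τ))/(k₂−k₁).
e^(−k₁τ) = e^(−0.0989×2.36) = e^(−0.2334) = 0.7918; e^(−k₂τ) = e^(−5.900) = 0.002739.
C_N = 0.0989×4.51/(2.50−0.0989) × (0.7918−0.002739) = 0.1858×0.7891 = 0.1466 kmol/m³.
Y_N = C_N/C_{M0} = 0.1466/4.51 = 0.0325.

0.0325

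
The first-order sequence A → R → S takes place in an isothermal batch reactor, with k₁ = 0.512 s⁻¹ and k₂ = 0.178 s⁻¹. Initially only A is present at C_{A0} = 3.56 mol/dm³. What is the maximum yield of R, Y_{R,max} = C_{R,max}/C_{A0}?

0.569

For a first-order series the maximum intermediate yield is C_{R,max}/C_{A0} = (k₁/k₂)^[k₂/(k₂−k₁)].
= (0.512/0.178)^(0.178/(0.178−0.512)) = (2.876)^(-0.5329) = 0.5695.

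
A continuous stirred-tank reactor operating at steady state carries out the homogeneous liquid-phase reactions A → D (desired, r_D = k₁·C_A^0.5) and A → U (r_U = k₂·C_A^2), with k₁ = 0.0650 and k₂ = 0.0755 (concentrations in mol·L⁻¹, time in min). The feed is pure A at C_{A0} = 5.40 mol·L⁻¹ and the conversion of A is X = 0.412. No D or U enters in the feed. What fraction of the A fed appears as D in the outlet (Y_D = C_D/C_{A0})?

0.0544

Exit C_A = C_{A0}(1−X) = 5.40×0.588 = 3.175 mol·L⁻¹.
In a CSTR the entire volume is at exit conditions, so r_D = 0.0650×3.175^0.5 = 0.1158 and r_U = 0.0755×3.175^2 = 0.7612.
Fraction of consumed A going to D: r_D/(r_D+r_U) = 0.1321.
C_D = 0.1321·C_{A0}·X = 0.1321×5.40×0.412 = 0.294 mol·L⁻¹; Y_D = C_D/C_{A0} = 0.0544.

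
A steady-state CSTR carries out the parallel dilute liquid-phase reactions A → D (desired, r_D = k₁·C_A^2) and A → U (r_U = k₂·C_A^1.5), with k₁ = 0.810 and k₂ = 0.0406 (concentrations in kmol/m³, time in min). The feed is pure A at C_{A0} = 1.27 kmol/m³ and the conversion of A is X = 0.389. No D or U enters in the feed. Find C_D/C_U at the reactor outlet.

Exit C_A = C_{A0}(1−X) = 1.27×0.611 = 0.7760 kmol/m³.
In a CSTR the entire volume is at exit conditions, so r_D = 0.810×0.7760^2 = 0.4877 and r_U = 0.0406×0.7760^1.5 = 0.02775.
Overall selectivity = C_D/C_U = r_Dτ/(r_Uτ) = r_D/r_U = 17.6.

17.6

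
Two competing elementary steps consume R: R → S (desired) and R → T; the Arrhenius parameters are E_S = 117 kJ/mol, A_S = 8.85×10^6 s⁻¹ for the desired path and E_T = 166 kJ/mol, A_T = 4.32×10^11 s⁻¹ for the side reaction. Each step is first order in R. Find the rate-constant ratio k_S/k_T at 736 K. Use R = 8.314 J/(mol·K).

0.0615

Since both paths have the same order in R, the concentration cancels and S_{S/T} = k_S/k_T = (A_S/A_T)·exp[(E_T−E_S)/(RT)].
(E_T−E_S)/(RT) = (166−117)×10³/(8.314×736) = 49000/6119 = 8.008.
k_S/k_T = (8.85×10^6/4.32×10^11)·exp(8.008) = 2.049×10^-5 × 3004 = 0.0615.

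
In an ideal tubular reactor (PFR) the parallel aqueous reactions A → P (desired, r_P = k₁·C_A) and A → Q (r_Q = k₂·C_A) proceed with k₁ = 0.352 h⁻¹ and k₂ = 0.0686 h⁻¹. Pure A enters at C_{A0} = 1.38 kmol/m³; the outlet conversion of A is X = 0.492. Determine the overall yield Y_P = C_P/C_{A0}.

0.412

C_A = C_{A0}(1−X) = 0.7010 kmol/m³.
Both paths are first order in A, so the instantaneous fraction to P is constant: dC_P/d(−C_A) = k₁/(k₁+k₂) = 0.8369.
C_P = 0.8369·(C_{A0}−C_A) = 0.8369×0.6790 = 0.568 kmol/m³.
Y_P = C_P/C_{A0} = 0.5682/1.38 = 0.412.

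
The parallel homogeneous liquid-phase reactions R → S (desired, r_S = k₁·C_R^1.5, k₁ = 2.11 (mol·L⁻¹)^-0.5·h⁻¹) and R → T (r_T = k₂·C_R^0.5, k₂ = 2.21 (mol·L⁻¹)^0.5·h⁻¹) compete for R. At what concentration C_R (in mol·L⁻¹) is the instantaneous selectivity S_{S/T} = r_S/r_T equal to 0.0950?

S_{S/T} = (k₁/k₂)·C_R ⇒ C_R = S·k₂/k₁.
= 0.0950×2.21/2.11 = 0.0995 mol·L⁻¹.

0.0995 mol·L⁻¹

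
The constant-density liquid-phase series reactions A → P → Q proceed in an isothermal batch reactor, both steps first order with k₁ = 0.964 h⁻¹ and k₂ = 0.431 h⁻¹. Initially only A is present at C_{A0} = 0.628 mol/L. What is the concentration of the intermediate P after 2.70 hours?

For first-order series with pure A initially, C_P(t) = k₁C_{A0}/(k₂−k₁)·(e^(−k₁t) − e^(−k₂t)).
e^(−k₁t) = e^(−0.964×2.70) = e^(−2.603) = 0.07407; e^(−k₂t) = e^(−1.164) = 0.3123.
C_P = 0.964×0.628/(0.431−0.964) × (0.07407−0.3123) = (-1.136)×(-0.2383) = 0.2706 mol/L.

0.271 mol/L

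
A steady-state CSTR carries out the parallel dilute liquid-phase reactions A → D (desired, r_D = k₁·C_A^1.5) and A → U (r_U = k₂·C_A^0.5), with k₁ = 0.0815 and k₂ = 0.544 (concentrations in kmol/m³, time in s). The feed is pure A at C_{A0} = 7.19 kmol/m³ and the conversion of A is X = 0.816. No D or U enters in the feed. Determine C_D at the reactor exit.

Exit C_A = C_{A0}(1−X) = 7.19×0.184 = 1.323 kmol/m³.
In a CSTR the entire volume is at exit conditions, so r_D = 0.0815×1.323^1.5 = 0.1240 and r_U = 0.544×1.323^0.5 = 0.6257.
Fraction of consumed A going to D: r_D/(r_D+r_U) = 0.1654.
C_D = 0.1654·C_{A0}·X = 0.1654×7.19×0.816 = 0.970 kmol/m³.

0.970 kmol/m³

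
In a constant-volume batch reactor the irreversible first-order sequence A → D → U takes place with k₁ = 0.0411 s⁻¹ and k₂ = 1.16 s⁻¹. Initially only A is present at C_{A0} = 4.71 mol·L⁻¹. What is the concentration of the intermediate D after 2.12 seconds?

For first-order series with pure A initially, C_D(t) = k₁C_{A0}/(k₂−k₁)·(e^(−k₁t) − e^(−k₂t)).
e^(−k₁t) = e^(−0.0411×2.12) = e^(−0.08713) = 0.9166; e^(−k₂t) = e^(−2.459) = 0.08550.
C_D = 0.0411×4.71/(1.16−0.0411) × (0.9166−0.08550) = 0.1730×0.8311 = 0.1438 mol·L⁻¹.

0.144 mol·L⁻¹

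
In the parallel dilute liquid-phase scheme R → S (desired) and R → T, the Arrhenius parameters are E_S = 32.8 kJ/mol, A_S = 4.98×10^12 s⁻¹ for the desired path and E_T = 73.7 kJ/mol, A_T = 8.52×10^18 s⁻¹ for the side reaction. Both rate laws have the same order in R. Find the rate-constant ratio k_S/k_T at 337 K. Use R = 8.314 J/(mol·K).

1.28

k_S/k_T = (A_S/A_T)·exp[−(E_S−E_T)/(RT)] = (A_S/A_T)·exp[(E_T−E_S)/(RT)].
(E_T−E_S)/(RT) = (73.7−32.8)×10³/(8.314×337) = 40900/2802 = 14.60.
k_S/k_T = (4.98×10^12/8.52×10^18)·exp(14.60) = 5.845×10^-7 × 2.186×10^6 = 1.28.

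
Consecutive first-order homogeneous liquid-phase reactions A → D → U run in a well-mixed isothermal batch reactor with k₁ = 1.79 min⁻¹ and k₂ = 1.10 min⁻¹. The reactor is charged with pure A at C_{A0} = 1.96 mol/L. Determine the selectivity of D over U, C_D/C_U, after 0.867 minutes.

1.33

Solving the coupled first-order balances gives C_D(t) = [k₁/(k₂−k₁)]·C_{A0}·(e^(−k₁t) − e^(−k₂t)).
e^(−k₁t) = e^(−1.79×0.867) = e^(−1.552) = 0.2118; e^(−k₂t) = e^(−0.9537) = 0.3853.
C_D = 1.79×1.96/(1.10−1.79) × (0.2118−0.3853) = (-5.085)×(-0.1735) = 0.8821 mol/L.
C_A = C_{A0}e^(−k₁t) = 0.4152 mol/L, so C_U = C_{A0}−C_A−C_D = 0.6627 mol/L; C_D/C_U = 1.33.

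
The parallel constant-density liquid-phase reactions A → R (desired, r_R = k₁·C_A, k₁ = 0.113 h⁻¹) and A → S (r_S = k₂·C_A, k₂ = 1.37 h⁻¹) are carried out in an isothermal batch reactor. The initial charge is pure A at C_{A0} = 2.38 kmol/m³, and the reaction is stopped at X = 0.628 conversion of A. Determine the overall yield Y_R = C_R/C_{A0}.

0.0479

C_A = C_{A0}(1−X) = 0.8854 kmol/m³.
Both paths are first order in A, so the instantaneous fraction to R is constant: dC_R/d(−C_A) = k₁/(k₁+k₂) = 0.07620.
C_R = 0.07620·(C_{A0}−C_A) = 0.07620×1.495 = 0.114 kmol/m³.
Y_R = C_R/C_{A0} = 0.1139/2.38 = 0.0479.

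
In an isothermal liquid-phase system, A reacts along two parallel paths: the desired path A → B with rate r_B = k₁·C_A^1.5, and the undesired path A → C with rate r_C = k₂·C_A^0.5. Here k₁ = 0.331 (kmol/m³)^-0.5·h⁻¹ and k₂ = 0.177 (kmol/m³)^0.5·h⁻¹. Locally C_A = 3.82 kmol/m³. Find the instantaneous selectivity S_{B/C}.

S_{B/C} = r_B/r_C = (k₁·C_A^1.5)/(k₂·C_A^0.5) = (k₁/k₂)·C_A.
= (0.331×3.820^1.5) / (0.177×3.820^0.5) = 2.471/0.3459 = 7.14.

7.14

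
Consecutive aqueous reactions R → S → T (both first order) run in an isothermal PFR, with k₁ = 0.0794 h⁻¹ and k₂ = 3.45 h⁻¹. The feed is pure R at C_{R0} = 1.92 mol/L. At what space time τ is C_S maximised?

Setting dC_S/dτ = 0 gives τ_opt = ln(k₂/k₁)/(k₂−k₁).
= ln(3.45/0.0794)/(3.45−0.0794) = ln(43.45)/3.371 = 3.772/3.371 = 1.12 h.

1.12 h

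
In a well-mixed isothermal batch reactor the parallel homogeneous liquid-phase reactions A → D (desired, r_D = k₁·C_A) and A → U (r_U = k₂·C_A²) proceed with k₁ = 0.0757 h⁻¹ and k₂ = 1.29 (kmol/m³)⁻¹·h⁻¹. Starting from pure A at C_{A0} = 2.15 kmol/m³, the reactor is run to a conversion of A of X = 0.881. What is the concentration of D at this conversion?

0.114 kmol/m³

C_A = C_{A0}(1−X) = 0.2558 kmol/m³.
Along a PFR/batch, dC_D/dC_A = −r_D/(r_D+r_U) = −k₁/(k₁+k₂·C_A).
Integrating from C_{A0} to C_A: C_D = (0.0757/1.29)·ln[(0.0757+1.29·2.15)/(0.0757+1.29·0.256)] = 0.05868·ln(2.849/0.4057) = 0.1144 kmol/m³.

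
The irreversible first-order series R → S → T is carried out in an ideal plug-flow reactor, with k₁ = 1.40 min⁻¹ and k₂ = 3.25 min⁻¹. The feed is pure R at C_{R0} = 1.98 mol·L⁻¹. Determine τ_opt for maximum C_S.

For first-order series the maximum of C_S occurs at τ_opt = ln(k₂/k₁)/(k₂−k₁).
= ln(3.25/1.40)/(3.25−1.40) = ln(2.321)/1.850 = 0.8422/1.850 = 0.455 min.

0.455 min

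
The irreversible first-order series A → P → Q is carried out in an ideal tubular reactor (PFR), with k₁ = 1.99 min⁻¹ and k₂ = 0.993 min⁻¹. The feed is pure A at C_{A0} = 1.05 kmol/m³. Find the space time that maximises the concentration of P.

0.697 min

The intermediate peaks when r₁ = r₂, i.e. k₁e^(−k₁τ) = k₂e^(−k₂τ), giving τ_opt = ln(k₂/k₁)/(k₂−k₁).
= ln(0.993/1.99)/(0.993−1.99) = ln(0.4990)/-0.9970 = -0.6952/-0.9970 = 0.697 min.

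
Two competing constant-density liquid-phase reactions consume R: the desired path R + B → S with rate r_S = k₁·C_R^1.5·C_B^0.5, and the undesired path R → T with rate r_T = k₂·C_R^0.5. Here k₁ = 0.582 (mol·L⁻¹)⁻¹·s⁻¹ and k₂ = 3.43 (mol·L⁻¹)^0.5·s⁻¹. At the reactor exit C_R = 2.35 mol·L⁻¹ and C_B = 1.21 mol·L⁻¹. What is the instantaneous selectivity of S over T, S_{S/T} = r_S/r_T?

S_{S/T} = r_S/r_T = (k₁·C_R^1.5·C_B^0.5)/(k₂·C_R^0.5) = (k₁/k₂)·C_R·C_B^0.5.
= (0.582×2.350^1.5×1.210^0.5) / (3.43×2.350^0.5) = 2.306/5.258 = 0.439.

0.439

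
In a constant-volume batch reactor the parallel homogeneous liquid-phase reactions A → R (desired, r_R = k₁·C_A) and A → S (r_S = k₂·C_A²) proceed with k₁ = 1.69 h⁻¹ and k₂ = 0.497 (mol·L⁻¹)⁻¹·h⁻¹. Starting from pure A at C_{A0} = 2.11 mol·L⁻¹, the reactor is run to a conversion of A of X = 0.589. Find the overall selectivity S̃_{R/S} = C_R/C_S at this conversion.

C_A = C_{A0}(1−X) = 0.8672 mol·L⁻¹.
Along a PFR/batch, dC_R/dC_A = −r_R/(r_R+r_S) = −k₁/(k₁+k₂·C_A).
Integrating from C_{A0} to C_A: C_R = (1.69/0.497)·ln[(1.69+0.497·2.11)/(1.69+0.497·0.867)] = 3.400·ln(2.739/2.121) = 0.8691 mol·L⁻¹.
C_S = (C_{A0}−C_A)−C_R = 0.3737 mol·L⁻¹; S̃_{R/S} = 0.8691/0.3737 = 2.33.

2.33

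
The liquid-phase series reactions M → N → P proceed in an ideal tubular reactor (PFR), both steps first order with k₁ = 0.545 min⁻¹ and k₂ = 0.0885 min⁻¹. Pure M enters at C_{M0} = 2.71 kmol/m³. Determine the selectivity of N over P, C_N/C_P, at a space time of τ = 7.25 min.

For first-order series with pure M initially, C_N(τ) = k₁C_{M0}/(k₂−k₁)·(e^(−k₁τ) − e^(−k₂τ)).
e^(−k₁τ) = e^(−0.545×7.25) = e^(−3.951) = 0.01923; e^(−k₂τ) = e^(−0.6416) = 0.5264.
C_N = 0.545×2.71/(0.0885−0.545) × (0.01923−0.5264) = (-3.235)×(-0.5072) = 1.641 kmol/m³.
C_M = C_{M0}e^(−k₁τ) = 0.05212 kmol/m³, so C_P = C_{M0}−C_M−C_N = 1.017 kmol/m³; C_N/C_P = 1.61.

1.61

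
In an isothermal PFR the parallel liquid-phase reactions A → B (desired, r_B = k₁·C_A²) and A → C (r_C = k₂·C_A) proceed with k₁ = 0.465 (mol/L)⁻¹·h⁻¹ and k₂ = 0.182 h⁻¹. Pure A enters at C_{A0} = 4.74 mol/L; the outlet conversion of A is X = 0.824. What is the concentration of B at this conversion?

3.35 mol/L

C_A = C_{A0}(1−X) = 0.8342 mol/L.
Along a PFR/batch, dC_C/dC_A = −r_C/(r_B+r_C) = −k₂/(k₂+k₁·C_A).
Integrating from C_{A0} to C_A: C_C = (0.182/0.465)·ln[(0.182+0.465·4.74)/(0.182+0.465·0.834)] = 0.3914·ln(2.386/0.5699) = 0.5604 mol/L.
Then C_B = (C_{A0}−C_A) − C_C = 3.906 − 0.5604 = 3.345 mol/L.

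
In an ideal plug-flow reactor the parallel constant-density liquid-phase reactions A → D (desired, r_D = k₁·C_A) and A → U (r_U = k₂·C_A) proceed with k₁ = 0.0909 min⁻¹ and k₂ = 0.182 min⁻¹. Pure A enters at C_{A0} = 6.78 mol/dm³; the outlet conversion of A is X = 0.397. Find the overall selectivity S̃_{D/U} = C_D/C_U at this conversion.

0.499

C_A = C_{A0}(1−X) = 4.088 mol/dm³.
Both paths are first order in A, so the instantaneous fraction to D is constant: dC_D/d(−C_A) = k₁/(k₁+k₂) = 0.3331.
C_D = 0.3331·(C_{A0}−C_A) = 0.3331×2.692 = 0.897 mol/dm³.
C_U = (C_{A0}−C_A)−C_D = 1.795 mol/dm³; S̃_{D/U} = 0.8966/1.795 = 0.499.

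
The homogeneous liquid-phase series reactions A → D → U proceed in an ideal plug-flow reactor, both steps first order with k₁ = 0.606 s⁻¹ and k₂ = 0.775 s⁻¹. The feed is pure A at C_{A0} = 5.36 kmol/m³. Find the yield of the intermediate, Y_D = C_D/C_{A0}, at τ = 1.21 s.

0.319

For first-order series with pure A initially, C_D(τ) = k₁C_{A0}/(k₂−k₁)·(e^(−k₁τ) − e^(−k₂τ)).
e^(−k₁τ) = e^(−0.606×1.21) = e^(−0.7333) = 0.4803; e^(−k₂τ) = e^(−0.9377) = 0.3915.
C_D = 0.606×5.36/(0.775−0.606) × (0.4803−0.3915) = 19.22×0.08883 = 1.707 kmol/m³.
Y_D = C_D/C_{A0} = 1.707/5.36 = 0.319.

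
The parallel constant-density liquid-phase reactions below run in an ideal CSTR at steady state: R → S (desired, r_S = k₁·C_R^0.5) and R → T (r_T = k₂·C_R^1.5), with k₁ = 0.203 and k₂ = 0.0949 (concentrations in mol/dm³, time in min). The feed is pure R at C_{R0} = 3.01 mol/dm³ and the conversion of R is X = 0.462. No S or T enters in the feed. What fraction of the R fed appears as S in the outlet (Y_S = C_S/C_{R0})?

Exit C_R = C_{R0}(1−X) = 3.01×0.538 = 1.619 mol/dm³.
A CSTR operates uniformly at the exit composition, giving r_S = 0.2583 and r_T = 0.1956 (each k·C_R^n at C_R = 1.619).
Fraction of consumed R going to S: r_S/(r_S+r_T) = 0.5691.
C_S = 0.5691·C_{R0}·X = 0.5691×3.01×0.462 = 0.791 mol/dm³; Y_S = C_S/C_{R0} = 0.263.

0.263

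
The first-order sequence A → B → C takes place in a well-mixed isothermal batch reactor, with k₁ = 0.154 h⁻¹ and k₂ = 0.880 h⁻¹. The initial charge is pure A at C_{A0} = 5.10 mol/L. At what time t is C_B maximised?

2.40 h

For first-order series the maximum of C_B occurs at t_opt = ln(k₂/k₁)/(k₂−k₁).
= ln(0.880/0.154)/(0.880−0.154) = ln(5.714)/0.7260 = 1.743/0.7260 = 2.40 h.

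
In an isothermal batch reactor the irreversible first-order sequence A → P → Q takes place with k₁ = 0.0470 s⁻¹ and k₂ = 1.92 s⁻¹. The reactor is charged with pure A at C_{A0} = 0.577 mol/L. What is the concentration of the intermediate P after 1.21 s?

0.0123 mol/L

The intermediate concentration in a first-order A→B→C sequence is C_P = k₁C_{A0}(e^(−k₁t) − e^(−k₂t))/(k₂−k₁).
e^(−k₁t) = e^(−0.0470×1.21) = e^(−0.05687) = 0.9447; e^(−k₂t) = e^(−2.323) = 0.09796.
C_P = 0.0470×0.577/(1.92−0.0470) × (0.9447−0.09796) = 0.01448×0.8468 = 0.01226 mol/L.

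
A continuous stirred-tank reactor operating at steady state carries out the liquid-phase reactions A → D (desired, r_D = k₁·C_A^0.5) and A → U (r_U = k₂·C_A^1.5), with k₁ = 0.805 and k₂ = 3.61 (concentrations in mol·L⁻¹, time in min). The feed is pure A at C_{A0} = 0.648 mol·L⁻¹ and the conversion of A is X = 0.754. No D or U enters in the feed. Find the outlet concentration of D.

Exit C_A = C_{A0}(1−X) = 0.648×0.246 = 0.1594 mol·L⁻¹.
A CSTR operates uniformly at the exit composition, giving r_D = 0.3214 and r_U = 0.2298 (each k·C_A^n at C_A = 0.1594).
Fraction of consumed A going to D: r_D/(r_D+r_U) = 0.5831.
C_D = 0.5831·C_{A0}·X = 0.5831×0.648×0.754 = 0.285 mol·L⁻¹.

0.285 mol·L⁻¹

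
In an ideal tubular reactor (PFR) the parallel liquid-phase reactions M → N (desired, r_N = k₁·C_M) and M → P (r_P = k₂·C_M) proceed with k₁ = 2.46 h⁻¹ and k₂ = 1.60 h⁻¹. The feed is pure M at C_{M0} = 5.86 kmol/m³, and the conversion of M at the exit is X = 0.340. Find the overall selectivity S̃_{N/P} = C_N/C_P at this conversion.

1.54

C_M = C_{M0}(1−X) = 3.868 kmol/m³.
Both paths are first order in M, so the instantaneous fraction to N is constant: dC_N/d(−C_M) = k₁/(k₁+k₂) = 0.6059.
C_N = 0.6059·(C_{M0}−C_M) = 0.6059×1.992 = 1.21 kmol/m³.
C_P = (C_{M0}−C_M)−C_N = 0.7852 kmol/m³; S̃_{N/P} = 1.207/0.7852 = 1.54.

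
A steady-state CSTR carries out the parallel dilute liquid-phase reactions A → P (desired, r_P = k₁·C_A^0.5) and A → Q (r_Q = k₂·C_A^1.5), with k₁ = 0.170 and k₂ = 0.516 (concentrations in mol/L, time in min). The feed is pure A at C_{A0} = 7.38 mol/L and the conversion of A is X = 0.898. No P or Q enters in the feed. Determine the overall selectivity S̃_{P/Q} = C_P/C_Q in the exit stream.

0.438

Exit C_A = C_{A0}(1−X) = 7.38×0.102 = 0.7528 mol/L.
Rates in a CSTR are evaluated at the outlet concentration: r_P = 0.170×0.7528^0.5 = 0.1475, r_Q = 0.516×0.7528^1.5 = 0.3370.
Overall selectivity = C_P/C_Q = r_Pτ/(r_Qτ) = r_P/r_Q = 0.438.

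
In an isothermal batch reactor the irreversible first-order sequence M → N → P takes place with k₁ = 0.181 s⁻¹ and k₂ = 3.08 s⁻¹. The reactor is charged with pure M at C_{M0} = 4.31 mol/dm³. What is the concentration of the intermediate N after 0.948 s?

The intermediate concentration in a first-order A→B→C sequence is C_N = k₁C_{M0}(e^(−k₁t) − e^(−k₂t))/(k₂−k₁).
e^(−k₁t) = e^(−0.181×0.948) = e^(−0.1716) = 0.8423; e^(−k₂t) = e^(−2.920) = 0.05394.
C_N = 0.181×4.31/(3.08−0.181) × (0.8423−0.05394) = 0.2691×0.7884 = 0.2122 mol/dm³.

0.212 mol/dm³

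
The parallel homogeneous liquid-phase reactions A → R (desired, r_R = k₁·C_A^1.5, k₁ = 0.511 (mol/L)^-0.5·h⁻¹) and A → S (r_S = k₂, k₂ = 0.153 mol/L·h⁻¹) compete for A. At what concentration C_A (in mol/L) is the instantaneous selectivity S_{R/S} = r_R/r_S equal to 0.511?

S_{R/S} = (k₁/k₂)·C_A^1.5 ⇒ C_A = (S·k₂/k₁)^(1/1.5).
= (0.511×0.153/0.511)^(0.6667) = (0.1530)^(0.6667) = 0.286 mol/L.

0.286 mol/L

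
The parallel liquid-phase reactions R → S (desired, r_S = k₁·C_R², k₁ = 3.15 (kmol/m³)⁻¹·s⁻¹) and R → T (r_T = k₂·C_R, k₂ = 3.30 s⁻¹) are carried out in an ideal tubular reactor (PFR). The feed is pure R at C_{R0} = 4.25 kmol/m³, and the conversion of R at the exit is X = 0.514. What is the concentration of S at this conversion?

1.63 kmol/m³

C_R = C_{R0}(1−X) = 2.066 kmol/m³.
Along a PFR/batch, dC_T/dC_R = −r_T/(r_S+r_T) = −k₂/(k₂+k₁·C_R).
Integrating from C_{R0} to C_R: C_T = (3.30/3.15)·ln[(3.30+3.15·4.25)/(3.30+3.15·2.07)] = 1.048·ln(16.69/9.806) = 0.5569 kmol/m³.
Then C_S = (C_{R0}−C_R) − C_T = 2.184 − 0.5569 = 1.628 kmol/m³.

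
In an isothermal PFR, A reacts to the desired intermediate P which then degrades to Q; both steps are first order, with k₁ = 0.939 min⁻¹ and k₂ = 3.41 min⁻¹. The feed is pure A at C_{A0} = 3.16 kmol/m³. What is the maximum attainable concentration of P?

0.533 kmol/m³

Evaluating C_P at τ_opt = ln(k₂/k₁)/(k₂−k₁) gives C_{P,max}/C_{A0} = (k₁/k₂)^[k₂/(k₂−k₁)].
= (0.939/3.41)^(3.41/(3.41−0.939)) = (0.2754)^(1.380) = 0.1687.
C_{P,max} = 0.1687×3.16 = 0.533 kmol/m³.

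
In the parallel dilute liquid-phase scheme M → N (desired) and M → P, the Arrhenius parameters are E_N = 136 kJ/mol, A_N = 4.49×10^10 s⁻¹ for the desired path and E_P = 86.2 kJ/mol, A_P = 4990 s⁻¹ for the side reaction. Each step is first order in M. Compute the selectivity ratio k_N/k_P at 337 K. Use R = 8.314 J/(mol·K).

With equal orders, S_{N/P} = k_N/k_P = (A_N/A_P)·exp[(E_P−E_N)/(RT)].
(E_P−E_N)/(RT) = (86.2−136)×10³/(8.314×337) = -49800/2802 = -17.77.
k_N/k_P = (4.49×10^10/4990)·exp(-17.77) = 8.998×10^6 × 1.909×10^-8 = 0.172.

0.172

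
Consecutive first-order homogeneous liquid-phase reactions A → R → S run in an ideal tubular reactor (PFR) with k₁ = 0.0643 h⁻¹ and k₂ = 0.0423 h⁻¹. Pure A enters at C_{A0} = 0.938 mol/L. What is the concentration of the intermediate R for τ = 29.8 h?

The intermediate concentration in a first-order A→B→C sequence is C_R = k₁C_{A0}(e^(−k₁τ) − e^(−k₂τ))/(k₂−k₁).
e^(−k₁τ) = e^(−0.0643×29.8) = e^(−1.916) = 0.1472; e^(−k₂τ) = e^(−1.261) = 0.2835.
C_R = 0.0643×0.938/(0.0423−0.0643) × (0.1472−0.2835) = (-2.742)×(-0.1363) = 0.3737 mol/L.

0.374 mol/L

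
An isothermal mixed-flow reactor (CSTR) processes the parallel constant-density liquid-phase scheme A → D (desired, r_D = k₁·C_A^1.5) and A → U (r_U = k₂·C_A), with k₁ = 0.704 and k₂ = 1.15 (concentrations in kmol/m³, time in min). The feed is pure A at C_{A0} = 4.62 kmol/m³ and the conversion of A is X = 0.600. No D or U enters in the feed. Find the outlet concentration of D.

Exit C_A = C_{A0}(1−X) = 4.62×0.400 = 1.848 kmol/m³.
A CSTR operates uniformly at the exit composition, giving r_D = 1.769 and r_U = 2.125 (each k·C_A^n at C_A = 1.848).
Fraction of consumed A going to D: r_D/(r_D+r_U) = 0.4542.
C_D = 0.4542·C_{A0}·X = 0.4542×4.62×0.600 = 1.26 kmol/m³.

1.26 kmol/m³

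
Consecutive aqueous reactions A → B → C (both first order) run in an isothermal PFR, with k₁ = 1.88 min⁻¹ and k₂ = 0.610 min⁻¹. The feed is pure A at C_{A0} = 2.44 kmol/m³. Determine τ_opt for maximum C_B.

0.886 min

Setting dC_B/dτ = 0 gives τ_opt = ln(k₂/k₁)/(k₂−k₁).
= ln(0.610/1.88)/(0.610−1.88) = ln(0.3245)/-1.270 = -1.126/-1.270 = 0.886 min.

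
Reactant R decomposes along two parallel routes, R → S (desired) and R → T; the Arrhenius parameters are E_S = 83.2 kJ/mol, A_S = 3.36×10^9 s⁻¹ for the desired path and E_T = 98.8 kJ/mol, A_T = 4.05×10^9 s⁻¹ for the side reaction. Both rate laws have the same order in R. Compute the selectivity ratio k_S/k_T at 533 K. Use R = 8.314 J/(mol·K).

With equal orders, S_{S/T} = k_S/k_T = (A_S/A_T)·exp[(E_T−E_S)/(RT)].
(E_T−E_S)/(RT) = (98.8−83.2)×10³/(8.314×533) = 15600/4431 = 3.520.
k_S/k_T = (3.36×10^9/4.05×10^9)·exp(3.520) = 0.8296 × 33.80 = 28.0.
Since E_S < E_T, lowering the temperature improves selectivity toward S.

28.0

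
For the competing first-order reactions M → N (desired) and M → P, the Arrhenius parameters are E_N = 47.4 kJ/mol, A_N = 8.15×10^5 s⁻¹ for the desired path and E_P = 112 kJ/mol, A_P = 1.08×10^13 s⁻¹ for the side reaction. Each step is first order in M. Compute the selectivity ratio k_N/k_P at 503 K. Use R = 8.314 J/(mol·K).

0.386

With equal orders, S_{N/P} = k_N/k_P = (A_N/A_P)·exp[(E_P−E_N)/(RT)].
(E_P−E_N)/(RT) = (112−47.4)×10³/(8.314×503) = 64600/4182 = 15.45.
k_N/k_P = (8.15×10^5/1.08×10^13)·exp(15.45) = 7.546×10^-8 × 5.113×10^6 = 0.386.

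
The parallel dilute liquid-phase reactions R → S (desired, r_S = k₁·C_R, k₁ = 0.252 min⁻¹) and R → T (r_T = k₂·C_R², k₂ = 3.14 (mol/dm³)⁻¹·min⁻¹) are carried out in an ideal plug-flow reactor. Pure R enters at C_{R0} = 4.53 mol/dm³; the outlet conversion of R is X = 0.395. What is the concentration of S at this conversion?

C_R = C_{R0}(1−X) = 2.741 mol/dm³.
Along a PFR/batch, dC_S/dC_R = −r_S/(r_S+r_T) = −k₁/(k₁+k₂·C_R).
Integrating from C_{R0} to C_R: C_S = (0.252/3.14)·ln[(0.252+3.14·4.53)/(0.252+3.14·2.74)] = 0.08025·ln(14.48/8.858) = 0.03942 mol/dm³.

0.0394 mol/dm³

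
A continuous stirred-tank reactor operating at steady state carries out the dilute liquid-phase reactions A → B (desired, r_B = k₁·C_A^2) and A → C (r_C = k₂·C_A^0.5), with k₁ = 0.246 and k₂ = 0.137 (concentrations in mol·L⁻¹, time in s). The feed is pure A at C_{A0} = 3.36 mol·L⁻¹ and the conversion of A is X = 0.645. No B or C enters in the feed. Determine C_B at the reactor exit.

1.52 mol·L⁻¹

Exit C_A = C_{A0}(1−X) = 3.36×0.355 = 1.193 mol·L⁻¹.
A CSTR operates uniformly at the exit composition, giving r_B = 0.3500 and r_C = 0.1496 (each k·C_A^n at C_A = 1.193).
Fraction of consumed A going to B: r_B/(r_B+r_C) = 0.7005.
C_B = 0.7005·C_{A0}·X = 0.7005×3.36×0.645 = 1.52 mol·L⁻¹.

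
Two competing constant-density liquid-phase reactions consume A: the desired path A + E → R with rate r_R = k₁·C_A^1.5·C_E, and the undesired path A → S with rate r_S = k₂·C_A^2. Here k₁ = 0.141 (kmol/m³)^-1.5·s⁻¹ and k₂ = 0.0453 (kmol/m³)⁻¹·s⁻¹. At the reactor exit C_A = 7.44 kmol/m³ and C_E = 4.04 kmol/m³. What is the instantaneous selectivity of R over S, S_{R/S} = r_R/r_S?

S_{R/S} = r_R/r_S = (k₁·C_A^1.5·C_E)/(k₂·C_A^2) = (k₁/k₂)·C_A^-0.5·C_E.
= (0.141×7.440^1.5×4.040) / (0.0453×7.440^2) = 11.56/2.508 = 4.61.
The undesired path is higher order in A, so low C_A (CSTR or dilute feed) favours R.

4.61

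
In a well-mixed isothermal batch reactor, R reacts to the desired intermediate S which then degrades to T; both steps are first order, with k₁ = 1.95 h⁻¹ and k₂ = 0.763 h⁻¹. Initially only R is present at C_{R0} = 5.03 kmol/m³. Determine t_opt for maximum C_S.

0.791 h

The intermediate peaks when r₁ = r₂, i.e. k₁e^(−k₁t) = k₂e^(−k₂t), giving t_opt = ln(k₂/k₁)/(k₂−k₁).
= ln(0.763/1.95)/(0.763−1.95) = ln(0.3913)/-1.187 = -0.9383/-1.187 = 0.791 h.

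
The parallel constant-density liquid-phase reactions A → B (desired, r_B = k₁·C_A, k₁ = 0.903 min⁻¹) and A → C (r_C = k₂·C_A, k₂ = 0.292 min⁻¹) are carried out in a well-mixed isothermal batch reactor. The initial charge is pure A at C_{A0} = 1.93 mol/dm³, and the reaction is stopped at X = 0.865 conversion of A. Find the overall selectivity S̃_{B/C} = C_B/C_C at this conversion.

3.09

C_A = C_{A0}(1−X) = 0.2606 mol/dm³.
Both paths are first order in A, so the instantaneous fraction to B is constant: dC_B/d(−C_A) = k₁/(k₁+k₂) = 0.7556.
C_B = 0.7556·(C_{A0}−C_A) = 0.7556×1.669 = 1.26 mol/dm³.
C_C = (C_{A0}−C_A)−C_B = 0.4079 mol/dm³; S̃_{B/C} = 1.262/0.4079 = 3.09.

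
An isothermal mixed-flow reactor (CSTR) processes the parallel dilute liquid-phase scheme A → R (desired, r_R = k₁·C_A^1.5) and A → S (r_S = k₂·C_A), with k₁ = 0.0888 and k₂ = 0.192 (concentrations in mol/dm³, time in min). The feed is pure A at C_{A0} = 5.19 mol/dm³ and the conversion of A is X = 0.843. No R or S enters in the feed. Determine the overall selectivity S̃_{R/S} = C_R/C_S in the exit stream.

0.417

Exit C_A = C_{A0}(1−X) = 5.19×0.157 = 0.8148 mol/dm³.
Rates in a CSTR are evaluated at the outlet concentration: r_R = 0.0888×0.8148^1.5 = 0.06532, r_S = 0.192×0.8148 = 0.1564.
Overall selectivity = C_R/C_S = r_Rτ/(r_Sτ) = r_R/r_S = 0.417.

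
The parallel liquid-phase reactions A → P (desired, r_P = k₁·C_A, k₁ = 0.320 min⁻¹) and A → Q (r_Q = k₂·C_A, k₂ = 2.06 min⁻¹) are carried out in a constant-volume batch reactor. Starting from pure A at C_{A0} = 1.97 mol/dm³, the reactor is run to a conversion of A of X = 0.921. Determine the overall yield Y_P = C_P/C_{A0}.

0.124

C_A = C_{A0}(1−X) = 0.1556 mol/dm³.
Both paths are first order in A, so the instantaneous fraction to P is constant: dC_P/d(−C_A) = k₁/(k₁+k₂) = 0.1345.
C_P = 0.1345·(C_{A0}−C_A) = 0.1345×1.814 = 0.244 mol/dm³.
Y_P = C_P/C_{A0} = 0.2439/1.97 = 0.124.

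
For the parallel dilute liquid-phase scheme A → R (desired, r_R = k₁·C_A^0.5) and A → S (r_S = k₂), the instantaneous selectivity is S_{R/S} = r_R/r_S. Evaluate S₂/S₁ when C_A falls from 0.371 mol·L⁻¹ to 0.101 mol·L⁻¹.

S_{R/S} = (k₁/k₂)·C_A^0.5, so S₂/S₁ = (C_{A,2}/C_{A,1})^0.5.
= (0.101/0.371)^0.5 = (0.2722)^0.5 = 0.522.
Selectivity toward R falls as C_A falls — high-concentration operation is favoured.

0.522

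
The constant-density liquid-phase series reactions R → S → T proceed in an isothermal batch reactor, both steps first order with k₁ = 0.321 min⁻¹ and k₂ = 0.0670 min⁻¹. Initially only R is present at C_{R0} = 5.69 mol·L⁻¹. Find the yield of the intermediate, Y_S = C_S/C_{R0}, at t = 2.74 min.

For first-order series with pure R initially, C_S(t) = k₁C_{R0}/(k₂−k₁)·(e^(−k₁t) − e^(−k₂t)).
e^(−k₁t) = e^(−0.321×2.74) = e^(−0.8795) = 0.4150; e^(−k₂t) = e^(−0.1836) = 0.8323.
C_S = 0.321×5.69/(0.0670−0.321) × (0.4150−0.8323) = (-7.191)×(-0.4173) = 3.001 mol·L⁻¹.
Y_S = C_S/C_{R0} = 3.001/5.69 = 0.527.

0.527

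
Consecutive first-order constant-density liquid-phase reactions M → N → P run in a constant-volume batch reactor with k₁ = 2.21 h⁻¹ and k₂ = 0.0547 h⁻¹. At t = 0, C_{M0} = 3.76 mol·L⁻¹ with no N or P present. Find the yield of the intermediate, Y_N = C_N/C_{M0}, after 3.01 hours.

The intermediate concentration in a first-order A→B→C sequence is C_N = k₁C_{M0}(e^(−k₁t) − e^(−k₂t))/(k₂−k₁).
e^(−k₁t) = e^(−2.21×3.01) = e^(−6.652) = 0.001291; e^(−k₂t) = e^(−0.1646) = 0.8482.
C_N = 2.21×3.76/(0.0547−2.21) × (0.001291−0.8482) = (-3.855)×(-0.8469) = 3.265 mol·L⁻¹.
Y_N = C_N/C_{M0} = 3.265/3.76 = 0.868.

0.868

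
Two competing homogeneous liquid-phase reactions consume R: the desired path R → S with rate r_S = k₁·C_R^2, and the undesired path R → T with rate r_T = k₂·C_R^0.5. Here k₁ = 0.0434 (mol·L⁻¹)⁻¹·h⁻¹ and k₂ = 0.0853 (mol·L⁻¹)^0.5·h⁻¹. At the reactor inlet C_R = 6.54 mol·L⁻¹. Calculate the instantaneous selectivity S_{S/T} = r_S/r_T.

S_{S/T} = r_S/r_T = (k₁·C_R^2)/(k₂·C_R^0.5) = (k₁/k₂)·C_R^1.5.
= (0.0434×6.540^2) / (0.0853×6.540^0.5) = 1.856/0.2181 = 8.51.

8.51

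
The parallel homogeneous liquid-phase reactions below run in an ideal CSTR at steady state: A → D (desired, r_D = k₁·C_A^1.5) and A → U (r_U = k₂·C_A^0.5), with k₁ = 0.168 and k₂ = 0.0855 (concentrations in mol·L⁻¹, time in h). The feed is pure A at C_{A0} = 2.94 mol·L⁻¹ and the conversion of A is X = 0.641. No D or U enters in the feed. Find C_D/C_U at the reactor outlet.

Exit C_A = C_{A0}(1−X) = 2.94×0.359 = 1.055 mol·L⁻¹.
In a CSTR the entire volume is at exit conditions, so r_D = 0.168×1.055^1.5 = 0.1822 and r_U = 0.0855×1.055^0.5 = 0.08784.
Overall selectivity = C_D/C_U = r_Dτ/(r_Uτ) = r_D/r_U = 2.07.

2.07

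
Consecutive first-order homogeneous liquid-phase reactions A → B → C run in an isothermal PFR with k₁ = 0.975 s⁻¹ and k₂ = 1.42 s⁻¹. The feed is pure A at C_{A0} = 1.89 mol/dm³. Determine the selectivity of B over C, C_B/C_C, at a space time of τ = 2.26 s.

For first-order series with pure A initially, C_B(τ) = k₁C_{A0}/(k₂−k₁)·(e^(−k₁τ) − e^(−k₂τ)).
e^(−k₁τ) = e^(−0.975×2.26) = e^(−2.203) = 0.1104; e^(−k₂τ) = e^(−3.209) = 0.04039.
C_B = 0.975×1.89/(1.42−0.975) × (0.1104−0.04039) = 4.141×0.07003 = 0.2900 mol/dm³.
C_A = C_{A0}e^(−k₁τ) = 0.2087 mol/dm³, so C_C = C_{A0}−C_A−C_B = 1.391 mol/dm³; C_B/C_C = 0.208.

0.208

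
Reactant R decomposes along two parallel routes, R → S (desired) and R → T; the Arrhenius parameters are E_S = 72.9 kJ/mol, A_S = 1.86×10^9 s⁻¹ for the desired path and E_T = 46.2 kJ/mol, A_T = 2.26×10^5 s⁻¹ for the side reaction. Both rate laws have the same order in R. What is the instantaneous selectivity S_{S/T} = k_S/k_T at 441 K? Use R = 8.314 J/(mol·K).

5.66

Since both paths have the same order in R, the concentration cancels and S_{S/T} = k_S/k_T = (A_S/A_T)·exp[(E_T−E_S)/(RT)].
(E_T−E_S)/(RT) = (46.2−72.9)×10³/(8.314×441) = -26700/3666 = -7.282.
k_S/k_T = (1.86×10^9/2.26×10^5)·exp(-7.282) = 8230 × 6.877×10^-4 = 5.66.
Since E_S > E_T, raising the temperature improves selectivity toward S.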